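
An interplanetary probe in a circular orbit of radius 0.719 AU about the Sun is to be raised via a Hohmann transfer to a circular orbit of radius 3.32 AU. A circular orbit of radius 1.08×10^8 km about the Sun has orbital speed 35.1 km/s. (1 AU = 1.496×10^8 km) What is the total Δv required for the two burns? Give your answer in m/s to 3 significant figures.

Δv = 16500 m/s

From the circular-orbit relation v² = μ/r at r = 1.08×10^8 km: μ = v²r = (35.1)² × 1.08×10^8 = 1.33057×10^11 km³/s².
In km: r₁ = 0.719 × 1.496×10^8 = 1.075624×10^8 km; r₂ = 3.32 × 1.496×10^8 = 4.96672×10^8 km.
The Hohmann ellipse has a_t = (r₁ + r₂)/2 = 3.021172×10^8 km.
At r₁ the circular-orbit speed is v₁ = √(μ/r₁) = 35.171327 km/s.
Transfer-orbit speed at r₁ (vis-viva): v_p = √[μ(2/r₁ − 1/a_t)] = 45.095776 km/s.
First burn Δv₁ = |v_p − v₁| = 9.9244 km/s.
Circular speed at r₂: v₂ = √(μ/r₂) = 16.36757 km/s.
Transfer-orbit speed at r₂: v_a = √[μ(2/r₂ − 1/a_t)] = 9.766224 km/s.
Second burn Δv₂ = |v₂ − v_a| = 6.6013 km/s.
Δv = Δv₁ + Δv₂ = 9.9244 + 6.6013 = 16.53 km/s.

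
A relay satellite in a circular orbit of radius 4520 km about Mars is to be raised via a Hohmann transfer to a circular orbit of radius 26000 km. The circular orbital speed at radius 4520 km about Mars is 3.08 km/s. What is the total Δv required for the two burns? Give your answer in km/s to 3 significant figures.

From the circular-orbit relation v² = μ/r at r = 4520 km: μ = v²r = (3.08)² × 4520 = 42878.5 km³/s².
The Hohmann ellipse has a_t = (r₁ + r₂)/2 = 15260 km.
Circular speed at r₁: v₁ = √(μ/r₁) = √(42878.5/4520) = 3.0800 km/s.
On the transfer ellipse at r₁, vis-viva equation gives v_p = √[μ(2/r₁ − 1/a_t)] = 4.0203 km/s.
First burn Δv₁ = |v_p − v₁| = 0.9403 km/s.
Circular speed at r₂: v₂ = √(μ/r₂) = 1.2842 km/s.
Transfer-orbit speed at r₂: v_a = √[μ(2/r₂ − 1/a_t)] = 0.69892 km/s.
Second burn Δv₂ = |v₂ − v_a| = 0.5853 km/s.
Δv = Δv₁ + Δv₂ = 0.9403 + 0.5853 = 1.526 km/s.

Δv = 1.53 km/s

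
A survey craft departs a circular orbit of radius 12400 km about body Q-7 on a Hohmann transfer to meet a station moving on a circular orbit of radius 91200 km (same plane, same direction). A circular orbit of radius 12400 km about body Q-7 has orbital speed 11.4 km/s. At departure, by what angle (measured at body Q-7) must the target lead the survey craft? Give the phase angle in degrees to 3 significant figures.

From the circular-orbit relation v² = μ/r at r = 12400 km: μ = v²r = (11.4)² × 12400 = 1.61150×10^6 km³/s².
Transfer-ellipse semi-major axis a_t = (r₁ + r₂)/2 = (12400 + 91200)/2 = 51800 km.
Transfer time t = π√(a_t³/μ) = 29176 s.
The target's mean motion on its circular orbit is ω₂ = √(μ/r₂³) = 4.6092×10^-5 rad/s.
Angle swept by the target during transfer: ω₂·t = 1.3448 rad = 77.05°.
The survey craft traverses 180° on the transfer ellipse, so the target must lead by 180° − 77.05° = 103°.

φ = 103°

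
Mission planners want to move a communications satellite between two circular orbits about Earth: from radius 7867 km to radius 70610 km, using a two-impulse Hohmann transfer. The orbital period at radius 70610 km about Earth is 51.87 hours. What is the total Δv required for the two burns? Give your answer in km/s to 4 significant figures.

From Kepler's third law T² = 4π²r³/μ at r = 70610 km, T = 51.87 hours = 51.87 × 3600 s = 1.86732×10^5 s: μ = 4π²r³/T² = 3.98585×10^5 km³/s².
Transfer-ellipse semi-major axis a_t = (r₁ + r₂)/2 = (7867 + 70610)/2 = 39238.5 km.
Circular speed at r₁: v₁ = √(μ/r₁) = √(3.98585×10^5/7867) = 7.11797 km/s.
On the transfer ellipse at r₁, vis-viva equation gives v_p = √[μ(2/r₁ − 1/a_t)] = 9.54845 km/s.
First burn Δv₁ = |v_p − v₁| = 2.4305 km/s.
At r₂, v₂ = √(μ/r₂) = 2.3759 km/s.
Transfer-orbit speed at r₂: v_a = √[μ(2/r₂ − 1/a_t)] = 1.0638 km/s.
Second burn Δv₂ = |v₂ − v_a| = 1.3121 km/s.
Total Δv = Δv₁ + Δv₂ = 3.743 km/s.

Δv = 3.743 km/s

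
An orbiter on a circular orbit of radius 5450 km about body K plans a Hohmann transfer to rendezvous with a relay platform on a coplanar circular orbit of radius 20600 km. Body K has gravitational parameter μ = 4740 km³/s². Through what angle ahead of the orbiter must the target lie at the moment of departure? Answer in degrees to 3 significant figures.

Transfer-ellipse semi-major axis a_t = (r₁ + r₂)/2 = (5450 + 20600)/2 = 13025 km.
Transfer time t = π√(a_t³/μ) = 67831 s.
Target angular speed ω₂ = √(μ/r₂³) = 2.3286×10^-5 rad/s.
Angle swept by the target during transfer: ω₂·t = 1.5795 rad = 90.50°.
The orbiter traverses 180° on the transfer ellipse, so the target must lead by 180° − 90.50° = 89.5°.

φ = 89.5°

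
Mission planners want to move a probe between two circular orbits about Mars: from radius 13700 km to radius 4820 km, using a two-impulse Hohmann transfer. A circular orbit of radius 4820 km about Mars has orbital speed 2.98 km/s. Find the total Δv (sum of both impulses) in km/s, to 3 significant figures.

From the circular-orbit relation v² = μ/r at r = 4820 km: μ = v²r = (2.98)² × 4820 = 42803.5 km³/s².
Semi-major axis of the transfer orbit: a_t = (13700 + 4820)/2 = 9260 km.
At r₁ the circular-orbit speed is v₁ = √(μ/r₁) = 1.7676 km/s.
Transfer-orbit speed at r₁ (v² = μ(2/r − 1/a)): v_a = √[μ(2/r₁ − 1/a_t)] = 1.2753 km/s.
First burn Δv₁ = |v_a − v₁| = 0.4923 km/s.
Circular speed at r₂: v₂ = √(μ/r₂) = 2.9800 km/s.
Transfer-orbit speed at r₂: v_p = √[μ(2/r₂ − 1/a_t)] = 3.6247 km/s.
Second burn Δv₂ = |v₂ − v_p| = 0.6447 km/s.
Total Δv = Δv₁ + Δv₂ = 1.137 km/s.

Δv = 1.14 km/s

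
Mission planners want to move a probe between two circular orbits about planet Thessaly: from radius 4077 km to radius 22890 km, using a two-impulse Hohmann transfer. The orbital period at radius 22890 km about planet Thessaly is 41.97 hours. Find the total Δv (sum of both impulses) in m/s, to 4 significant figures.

From Kepler's third law T² = 4π²r³/μ at r = 22890 km, T = 41.97 hours = 41.97 × 3600 s = 1.51092×10^5 s: μ = 4π²r³/T² = 20740.3 km³/s².
Semi-major axis of the transfer orbit: a_t = (4077 + 22890)/2 = 13483.5 km.
At r₁ the circular-orbit speed is v₁ = √(μ/r₁) = 2.255468 km/s.
Transfer-orbit speed at r₁ (v² = μ(2/r − 1/a)): v_p = √[μ(2/r₁ − 1/a_t)] = 2.938721 km/s.
First burn Δv₁ = |v_p − v₁| = 0.6833 km/s.
At r₂, v₂ = √(μ/r₂) = 0.9519 km/s.
Transfer-orbit speed at r₂: v_a = √[μ(2/r₂ − 1/a_t)] = 0.5234 km/s.
Second burn Δv₂ = |v₂ − v_a| = 0.4285 km/s.
Total Δv = Δv₁ + Δv₂ = 1.112 km/s.

Δv = 1112 m/s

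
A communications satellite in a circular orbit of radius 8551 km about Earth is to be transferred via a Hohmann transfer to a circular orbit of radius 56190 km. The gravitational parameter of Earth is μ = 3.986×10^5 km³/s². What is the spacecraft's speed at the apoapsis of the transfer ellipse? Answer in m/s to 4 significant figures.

Semi-major axis of the transfer orbit: a_t = (8551 + 56190)/2 = 32370.5 km.
At apoapsis, r = 56190 km.
Vis-viva: v = √[μ(2/r − 1/a_t)] = √[3.986×10^5 × (2/56190 − 1/32370.5)] = 1.369 km/s.

v = 1369 m/s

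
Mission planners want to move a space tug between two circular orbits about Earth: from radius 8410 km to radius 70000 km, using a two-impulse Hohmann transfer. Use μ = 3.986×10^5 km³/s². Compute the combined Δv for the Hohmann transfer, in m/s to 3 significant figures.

Transfer-ellipse semi-major axis a_t = (r₁ + r₂)/2 = (8410 + 70000)/2 = 39205 km.
Circular speed at r₁: v₁ = √(μ/r₁) = √(3.986×10^5/8410) = 6.884 km/s.
On the transfer ellipse at r₁, v² = μ(2/r − 1/a) gives v_p = √[μ(2/r₁ − 1/a_t)] = 9.199 km/s.
First burn Δv₁ = |v_p − v₁| = 2.315 km/s.
Circular speed at r₂: v₂ = √(μ/r₂) = 2.386 km/s.
Transfer-orbit speed at r₂: v_a = √[μ(2/r₂ − 1/a_t)] = 1.105 km/s.
Second burn Δv₂ = |v₂ − v_a| = 1.281 km/s.
Total Δv = Δv₁ + Δv₂ = 3.596 km/s.

Δv = 3600 m/s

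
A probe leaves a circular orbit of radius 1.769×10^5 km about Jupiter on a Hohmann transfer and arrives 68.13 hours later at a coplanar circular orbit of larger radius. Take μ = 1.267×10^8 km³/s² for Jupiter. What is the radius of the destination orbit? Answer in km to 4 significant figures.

r₂ = 1.658×10^6 km

Transfer time t = 68.13 hours = 2.45268×10^5 s, and t = π√(a_t³/μ).
So a_t = (μ t²/π²)^(1/3) = (1.267×10^8 × (2.45268×10^5)² / π²)^(1/3) = 9.1746×10^5 km.
Since a_t = (r₁ + r₂)/2, r₂ = 2a_t − r₁ = 2×9.1746×10^5 − 1.769×10^5 = 1.65802×10^6 km.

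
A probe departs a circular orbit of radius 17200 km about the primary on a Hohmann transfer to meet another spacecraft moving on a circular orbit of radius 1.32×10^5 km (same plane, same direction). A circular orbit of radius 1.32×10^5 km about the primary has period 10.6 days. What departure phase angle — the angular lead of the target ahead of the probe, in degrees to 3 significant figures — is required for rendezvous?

φ = 104°

From Kepler's third law T² = 4π²r³/μ at r = 1.32×10^5 km, T = 10.6 days = 10.6 × 86400 s = 9.1584×10^5 s: μ = 4π²r³/T² = 1.08254×10^5 km³/s².
Transfer-ellipse semi-major axis a_t = (r₁ + r₂)/2 = (17200 + 1.320×10^5)/2 = 74600 km.
Transfer time t = π√(a_t³/μ) = 1.945526×10^5 s.
Target angular speed ω₂ = √(μ/r₂³) = 6.860571×10^-6 rad/s.
Angle swept by the target during transfer: ω₂·t = 1.334742 rad = 76.48°.
The probe traverses 180° on the transfer ellipse, so the target must lead by 180° − 76.48° = 104°.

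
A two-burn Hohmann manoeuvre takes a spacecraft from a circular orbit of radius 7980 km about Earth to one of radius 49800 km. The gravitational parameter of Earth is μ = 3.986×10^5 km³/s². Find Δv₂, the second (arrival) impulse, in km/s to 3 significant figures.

Δv₂ = 1.34 km/s

Semi-major axis of the transfer orbit: a_t = (7980 + 49800)/2 = 28890 km.
On the circular orbit at r = 49800 km, v_c = √(μ/r) = 2.829 km/s.
Vis-viva on the transfer ellipse at r = 49800 km gives v_t = √[μ(2/r − 1/a_t)] = 1.487 km/s.
Δv₂ = |v_t − v_c| = |1.487 − 2.829| = 1.342 km/s.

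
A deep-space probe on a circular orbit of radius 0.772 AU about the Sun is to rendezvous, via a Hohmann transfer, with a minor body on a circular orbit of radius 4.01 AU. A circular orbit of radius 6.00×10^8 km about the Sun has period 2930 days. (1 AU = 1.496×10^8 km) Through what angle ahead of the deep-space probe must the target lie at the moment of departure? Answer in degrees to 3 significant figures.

φ = 97.1°

From Kepler's third law T² = 4π²r³/μ at r = 6.00×10^8 km, T = 2930 days = 2930 × 86400 s = 2.53152×10^8 s: μ = 4π²r³/T² = 1.33061×10^11 km³/s².
In km: r₁ = 0.772 × 1.496×10^8 = 1.154912×10^8 km; r₂ = 4.01 × 1.496×10^8 = 5.99896×10^8 km.
Semi-major axis of the transfer orbit: a_t = (1.154912×10^8 + 5.99896×10^8)/2 = 3.576936×10^8 km.
The half-period of the transfer ellipse is t = π√(a_t³/μ) = 5.82628×10^7 s.
Target angular speed ω₂ = √(μ/r₂³) = 2.48263×10^-8 rad/s.
Angle swept by the target during transfer: ω₂·t = 1.44645 rad = 82.88°.
The deep-space probe traverses 180° on the transfer ellipse, so the target must lead by 180° − 82.88° = 97.1°.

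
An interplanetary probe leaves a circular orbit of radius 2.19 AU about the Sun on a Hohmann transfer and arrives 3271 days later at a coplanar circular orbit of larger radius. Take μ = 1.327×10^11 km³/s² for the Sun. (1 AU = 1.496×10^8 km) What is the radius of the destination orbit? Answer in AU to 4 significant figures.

r₂ = 11.50 AU

In km: r₁ = 2.19 × 1.496×10^8 = 3.27624×10^8 km.
Transfer time t = 3271 days = 2.826144×10^8 s, and t = π√(a_t³/μ).
So a_t = (μ t²/π²)^(1/3) = (1.327×10^11 × (2.826144×10^8)² / π²)^(1/3) = 1.0240×10^9 km.
Since a_t = (r₁ + r₂)/2, r₂ = 2a_t − r₁ = 2×1.0240×10^9 − 3.27624×10^8 = 1.720376×10^9 km.
In AU: r₂ = 1.720376×10^9 / 1.496×10^8 = 11.50 AU.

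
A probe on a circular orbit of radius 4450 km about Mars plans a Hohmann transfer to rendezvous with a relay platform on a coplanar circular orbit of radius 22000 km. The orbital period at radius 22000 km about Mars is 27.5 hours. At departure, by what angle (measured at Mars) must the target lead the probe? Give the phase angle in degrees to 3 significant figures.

From Kepler's third law T² = 4π²r³/μ at r = 22000 km, T = 27.5 hours = 27.5 × 3600 s = 99000 s: μ = 4π²r³/T² = 42890.1 km³/s².
Transfer-ellipse semi-major axis a_t = (r₁ + r₂)/2 = (4450 + 22000)/2 = 13225 km.
The half-period of the transfer ellipse is t = π√(a_t³/μ) = 23071 s.
The target's mean motion on its circular orbit is ω₂ = √(μ/r₂³) = 6.3467×10^-5 rad/s.
Angle swept by the target during transfer: ω₂·t = 1.4642 rad = 83.89°.
Arrival is 180° from departure on the ellipse, so φ = 180° − 83.89° = 96.1°.

φ = 96.1°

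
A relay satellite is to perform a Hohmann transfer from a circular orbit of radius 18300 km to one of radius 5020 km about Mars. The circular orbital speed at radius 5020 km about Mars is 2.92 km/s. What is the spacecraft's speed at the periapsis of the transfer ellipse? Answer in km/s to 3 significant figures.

From the circular-orbit relation v² = μ/r at r = 5020 km: μ = v²r = (2.92)² × 5020 = 42802.5 km³/s².
Transfer-ellipse semi-major axis a_t = (r₁ + r₂)/2 = (18300 + 5020)/2 = 11660 km.
At periapsis, r = 5020 km.
Vis-viva: v = √[μ(2/r − 1/a_t)] = √[42802.5 × (2/5020 − 1/11660)] = 3.658 km/s.

v = 3.66 km/s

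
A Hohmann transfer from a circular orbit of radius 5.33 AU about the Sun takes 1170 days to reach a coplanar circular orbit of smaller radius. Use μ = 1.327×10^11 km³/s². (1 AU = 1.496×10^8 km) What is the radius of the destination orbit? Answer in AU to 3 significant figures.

In km: r₁ = 5.33 × 1.496×10^8 = 7.97368×10^8 km.
Transfer time t = 1170 days = 1.01088×10^8 s, and t = π√(a_t³/μ).
So a_t = (μ t²/π²)^(1/3) = (1.327×10^11 × (1.01088×10^8)² / π²)^(1/3) = 5.1601×10^8 km.
Since a_t = (r₁ + r₂)/2, r₂ = 2a_t − r₁ = 2×5.1601×10^8 − 7.97368×10^8 = 2.34652×10^8 km.
In AU: r₂ = 2.34652×10^8 / 1.496×10^8 = 1.57 AU.

r₂ = 1.57 AU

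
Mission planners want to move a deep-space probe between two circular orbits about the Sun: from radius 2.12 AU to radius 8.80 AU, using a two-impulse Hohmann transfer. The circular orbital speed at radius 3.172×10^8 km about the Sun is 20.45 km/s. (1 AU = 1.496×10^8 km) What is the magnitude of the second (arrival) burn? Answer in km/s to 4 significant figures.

From the circular-orbit relation v² = μ/r at r = 3.172×10^8 km: μ = v²r = (20.45)² × 3.172×10^8 = 1.32654×10^11 km³/s².
In km: r₁ = 2.12 × 1.496×10^8 = 3.17152×10^8 km; r₂ = 8.80 × 1.496×10^8 = 1.31648×10^9 km.
The Hohmann ellipse has a_t = (r₁ + r₂)/2 = 8.16816×10^8 km.
Circular speed at r = 1.31648×10^9 km: v_c = √(μ/r) = 10.038 km/s.
Transfer-orbit speed at the same r (vis-viva, a = a_t): v_t = √[μ(2/r − 1/a_t)] = 6.2550 km/s.
Δv₂ = |v_t − v_c| = |6.2550 − 10.038| = 3.783 km/s.

Δv₂ = 3.783 km/s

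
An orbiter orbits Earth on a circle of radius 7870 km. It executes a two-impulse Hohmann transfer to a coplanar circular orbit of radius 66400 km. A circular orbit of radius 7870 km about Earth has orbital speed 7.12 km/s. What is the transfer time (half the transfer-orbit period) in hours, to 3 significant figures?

From the circular-orbit relation v² = μ/r at r = 7870 km: μ = v²r = (7.12)² × 7870 = 3.98965×10^5 km³/s².
Semi-major axis of the transfer orbit: a_t = (7870 + 66400)/2 = 37135 km.
Half the transfer-orbit period gives t = π√(a_t³/μ) = 35590 s.
Converting: 35590 s ÷ 3600 s/hour = 9.89 hours.

t = 9.89 hours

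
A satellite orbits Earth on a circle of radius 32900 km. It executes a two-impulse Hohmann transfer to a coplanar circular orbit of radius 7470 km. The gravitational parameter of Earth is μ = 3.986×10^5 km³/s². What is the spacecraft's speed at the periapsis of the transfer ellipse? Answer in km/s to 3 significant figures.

v = 9.33 km/s

Semi-major axis of the transfer orbit: a_t = (32900 + 7470)/2 = 20185 km.
At periapsis, r = 7470 km.
Applying v² = μ(2/r − 1/a_t): v = 9.326 km/s.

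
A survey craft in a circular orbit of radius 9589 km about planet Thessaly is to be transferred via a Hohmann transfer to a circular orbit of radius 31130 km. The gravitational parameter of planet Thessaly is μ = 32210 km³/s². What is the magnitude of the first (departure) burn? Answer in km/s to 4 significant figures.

Semi-major axis of the transfer orbit: a_t = (9589 + 31130)/2 = 20359.5 km.
On the circular orbit at r = 9589 km, v_c = √(μ/r) = 1.8328 km/s.
Vis-viva on the transfer ellipse at r = 9589 km gives v_t = √[μ(2/r − 1/a_t)] = 2.2663 km/s.
Δv₁ = |v_t − v_c| = |2.2663 − 1.8328| = 0.4335 km/s.

Δv₁ = 0.4335 km/s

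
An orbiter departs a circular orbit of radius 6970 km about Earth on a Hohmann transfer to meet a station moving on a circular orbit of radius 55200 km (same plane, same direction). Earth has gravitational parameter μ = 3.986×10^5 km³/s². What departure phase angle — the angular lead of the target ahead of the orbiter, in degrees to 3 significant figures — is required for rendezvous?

φ = 104°

Transfer-ellipse semi-major axis a_t = (r₁ + r₂)/2 = (6970 + 55200)/2 = 31085 km.
The half-period of the transfer ellipse is t = π√(a_t³/μ) = 27271 s.
The target's mean motion on its circular orbit is ω₂ = √(μ/r₂³) = 4.8681×10^-5 rad/s.
Angle swept by the target during transfer: ω₂·t = 1.3276 rad = 76.07°.
Arrival is 180° from departure on the ellipse, so φ = 180° − 76.07° = 104°.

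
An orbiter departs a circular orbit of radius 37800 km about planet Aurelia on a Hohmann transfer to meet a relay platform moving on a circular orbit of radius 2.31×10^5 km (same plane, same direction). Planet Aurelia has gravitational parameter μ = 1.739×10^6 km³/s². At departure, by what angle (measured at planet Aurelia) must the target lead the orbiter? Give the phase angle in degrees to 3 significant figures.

φ = 100°

Transfer-ellipse semi-major axis a_t = (r₁ + r₂)/2 = (37800 + 2.310×10^5)/2 = 1.344×10^5 km.
Transfer time t = π√(a_t³/μ) = 1.1738×10^5 s.
Target angular speed ω₂ = √(μ/r₂³) = 1.1878×10^-5 rad/s.
Angle swept by the target during transfer: ω₂·t = 1.3942 rad = 79.88°.
Arrival is 180° from departure on the ellipse, so φ = 180° − 79.88° = 100°.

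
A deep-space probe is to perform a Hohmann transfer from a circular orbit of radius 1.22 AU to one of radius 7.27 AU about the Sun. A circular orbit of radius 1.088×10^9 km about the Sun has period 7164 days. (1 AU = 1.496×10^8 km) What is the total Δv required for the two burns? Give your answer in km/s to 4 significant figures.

From Kepler's third law T² = 4π²r³/μ at r = 1.088×10^9 km, T = 7164 days = 7164 × 86400 s = 6.189696×10^8 s: μ = 4π²r³/T² = 1.32711×10^11 km³/s².
In km: r₁ = 1.22 × 1.496×10^8 = 1.82512×10^8 km; r₂ = 7.27 × 1.496×10^8 = 1.087592×10^9 km.
The Hohmann ellipse has a_t = (r₁ + r₂)/2 = 6.35052×10^8 km.
Circular speed at r₁: v₁ = √(μ/r₁) = √(1.32711×10^11/1.82512×10^8) = 26.9655 km/s.
On the transfer ellipse at r₁, vis-viva equation gives v_p = √[μ(2/r₁ − 1/a_t)] = 35.2888 km/s.
First burn Δv₁ = |v_p − v₁| = 8.323 km/s.
Circular speed at r₂: v₂ = √(μ/r₂) = 11.046 km/s.
Transfer-orbit speed at r₂: v_a = √[μ(2/r₂ − 1/a_t)] = 5.9219 km/s.
Second burn Δv₂ = |v₂ − v_a| = 5.124 km/s.
Total Δv = Δv₁ + Δv₂ = 13.45 km/s.

Δv = 13.45 km/s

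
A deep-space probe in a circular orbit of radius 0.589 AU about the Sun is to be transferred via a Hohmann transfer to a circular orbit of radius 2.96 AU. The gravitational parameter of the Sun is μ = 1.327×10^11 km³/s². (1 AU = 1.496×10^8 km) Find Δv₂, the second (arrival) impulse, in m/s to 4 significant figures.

In km: r₁ = 0.589 × 1.496×10^8 = 8.81144×10^7 km; r₂ = 2.96 × 1.496×10^8 = 4.42816×10^8 km.
Transfer-ellipse semi-major axis a_t = (r₁ + r₂)/2 = (8.81144×10^7 + 4.42816×10^8)/2 = 2.654652×10^8 km.
Circular speed at r = 4.42816×10^8 km: v_c = √(μ/r) = 17.311 km/s.
Transfer-orbit speed at the same r (vis-viva, a = a_t): v_t = √[μ(2/r − 1/a_t)] = 9.9734 km/s.
Δv₂ = |v_t − v_c| = |9.9734 − 17.311| = 7.338 km/s.

Δv₂ = 7338 m/s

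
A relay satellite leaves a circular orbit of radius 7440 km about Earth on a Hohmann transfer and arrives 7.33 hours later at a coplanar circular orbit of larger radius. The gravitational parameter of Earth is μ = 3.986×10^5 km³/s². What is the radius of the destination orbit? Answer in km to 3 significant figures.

r₂ = 53400 km

Transfer time t = 7.33 hours = 26388 s, and t = π√(a_t³/μ).
So a_t = (μ t²/π²)^(1/3) = (3.986×10^5 × (26388)² / π²)^(1/3) = 30410 km.
Since a_t = (r₁ + r₂)/2, r₂ = 2a_t − r₁ = 2×30410 − 7440 = 53380 km.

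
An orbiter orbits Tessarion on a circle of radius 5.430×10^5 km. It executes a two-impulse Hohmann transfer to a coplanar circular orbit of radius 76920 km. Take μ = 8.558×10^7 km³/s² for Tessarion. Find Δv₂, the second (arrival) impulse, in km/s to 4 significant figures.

Semi-major axis of the transfer orbit: a_t = (5.430×10^5 + 76920)/2 = 3.0996×10^5 km.
Circular speed at r = 76920 km: v_c = √(μ/r) = 33.36 km/s.
Vis-viva on the transfer ellipse at r = 76920 km gives v_t = √[μ(2/r − 1/a_t)] = 44.15 km/s.
Δv₂ = |v_t − v_c| = |44.15 − 33.36| = 10.79 km/s.

Δv₂ = 10.79 km/s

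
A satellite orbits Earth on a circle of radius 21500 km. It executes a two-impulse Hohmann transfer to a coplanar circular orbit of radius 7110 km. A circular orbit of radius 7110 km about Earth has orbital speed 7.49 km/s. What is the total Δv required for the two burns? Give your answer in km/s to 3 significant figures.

From the circular-orbit relation v² = μ/r at r = 7110 km: μ = v²r = (7.49)² × 7110 = 3.98872×10^5 km³/s².
Semi-major axis of the transfer orbit: a_t = (21500 + 7110)/2 = 14305 km.
Circular speed at r₁: v₁ = √(μ/r₁) = √(3.98872×10^5/21500) = 4.3072 km/s.
On the transfer ellipse at r₁, vis-viva gives v_a = √[μ(2/r₁ − 1/a_t)] = 3.0366 km/s.
First burn Δv₁ = |v_a − v₁| = 1.271 km/s.
At r₂, v₂ = √(μ/r₂) = 7.490 km/s.
Transfer-orbit speed at r₂: v_p = √[μ(2/r₂ − 1/a_t)] = 9.182 km/s.
Second burn Δv₂ = |v₂ − v_p| = 1.692 km/s.
Total Δv = Δv₁ + Δv₂ = 2.963 km/s.

Δv = 2.96 km/s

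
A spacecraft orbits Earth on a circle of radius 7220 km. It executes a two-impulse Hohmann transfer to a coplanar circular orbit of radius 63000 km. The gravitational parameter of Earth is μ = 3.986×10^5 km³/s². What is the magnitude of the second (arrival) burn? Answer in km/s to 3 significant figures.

Δv₂ = 1.37 km/s

Semi-major axis of the transfer orbit: a_t = (7220 + 63000)/2 = 35110 km.
On the circular orbit at r = 63000 km, v_c = √(μ/r) = 2.5153 km/s.
Vis-viva on the transfer ellipse at r = 63000 km gives v_t = √[μ(2/r − 1/a_t)] = 1.1406 km/s.
Δv₂ = |v_t − v_c| = |1.1406 − 2.5153| = 1.375 km/s.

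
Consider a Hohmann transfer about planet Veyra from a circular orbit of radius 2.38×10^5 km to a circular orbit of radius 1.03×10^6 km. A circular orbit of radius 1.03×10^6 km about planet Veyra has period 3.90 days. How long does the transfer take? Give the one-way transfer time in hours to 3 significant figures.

t = 22.6 hours

From Kepler's third law T² = 4π²r³/μ at r = 1.03×10^6 km, T = 3.90 days = 3.90 × 86400 s = 3.3696×10^5 s: μ = 4π²r³/T² = 3.79940×10^8 km³/s².
Semi-major axis of the transfer orbit: a_t = (2.380×10^5 + 1.030×10^6)/2 = 6.340×10^5 km.
Transfer time t = π√(a_t³/μ) = π√((6.340×10^5)³ / 3.79940×10^8) = 81360 s.
Converting: 81360 s ÷ 3600 s/hour = 22.6 hours.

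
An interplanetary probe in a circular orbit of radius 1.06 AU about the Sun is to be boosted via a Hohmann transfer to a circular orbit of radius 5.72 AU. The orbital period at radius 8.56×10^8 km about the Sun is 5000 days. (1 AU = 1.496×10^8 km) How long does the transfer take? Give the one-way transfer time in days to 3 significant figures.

t = 1140 days

From Kepler's third law T² = 4π²r³/μ at r = 8.56×10^8 km, T = 5000 days = 5000 × 86400 s = 4.320×10^8 s: μ = 4π²r³/T² = 1.32682×10^11 km³/s².
In km: r₁ = 1.06 × 1.496×10^8 = 1.58576×10^8 km; r₂ = 5.72 × 1.496×10^8 = 8.55712×10^8 km.
Semi-major axis of the transfer orbit: a_t = (1.58576×10^8 + 8.55712×10^8)/2 = 5.07144×10^8 km.
Half the transfer-orbit period gives t = π√(a_t³/μ) = 9.850×10^7 s.
Converting: 9.850×10^7 s ÷ 86400 s/day = 1140 days.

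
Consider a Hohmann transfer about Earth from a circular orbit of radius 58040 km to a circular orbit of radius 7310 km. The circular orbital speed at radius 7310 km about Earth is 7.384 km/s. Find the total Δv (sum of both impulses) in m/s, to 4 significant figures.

From the circular-orbit relation v² = μ/r at r = 7310 km: μ = v²r = (7.384)² × 7310 = 3.98566×10^5 km³/s².
Semi-major axis of the transfer orbit: a_t = (58040 + 7310)/2 = 32675 km.
Circular speed at r₁: v₁ = √(μ/r₁) = √(3.98566×10^5/58040) = 2.6205 km/s.
Transfer-orbit speed at r₁ (vis-viva): v_a = √[μ(2/r₁ − 1/a_t)] = 1.2395 km/s.
First burn Δv₁ = |v_a − v₁| = 1.381 km/s.
Circular speed at r₂: v₂ = √(μ/r₂) = 7.384 km/s.
Transfer-orbit speed at r₂: v_p = √[μ(2/r₂ − 1/a_t)] = 9.841 km/s.
Second burn Δv₂ = |v₂ − v_p| = 2.457 km/s.
Total Δv = Δv₁ + Δv₂ = 3.838 km/s.

Δv = 3838 m/s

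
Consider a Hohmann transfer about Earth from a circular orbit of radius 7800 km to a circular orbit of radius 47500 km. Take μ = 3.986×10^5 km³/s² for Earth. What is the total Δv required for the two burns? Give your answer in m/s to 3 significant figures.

Semi-major axis of the transfer orbit: a_t = (7800 + 47500)/2 = 27650 km.
At r₁ the circular-orbit speed is v₁ = √(μ/r₁) = 7.149 km/s.
On the transfer ellipse at r₁, v² = μ(2/r − 1/a) gives v_p = √[μ(2/r₁ − 1/a_t)] = 9.370 km/s.
First burn Δv₁ = |v_p − v₁| = 2.221 km/s.
At r₂, v₂ = √(μ/r₂) = 2.897 km/s.
Transfer-orbit speed at r₂: v_a = √[μ(2/r₂ − 1/a_t)] = 1.539 km/s.
Second burn Δv₂ = |v₂ − v_a| = 1.358 km/s.
Total Δv = Δv₁ + Δv₂ = 3.579 km/s.

Δv = 3580 m/s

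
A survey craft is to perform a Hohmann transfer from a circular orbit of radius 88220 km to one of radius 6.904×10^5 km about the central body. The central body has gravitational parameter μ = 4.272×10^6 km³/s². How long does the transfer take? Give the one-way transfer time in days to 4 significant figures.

The Hohmann ellipse has a_t = (r₁ + r₂)/2 = 3.8931×10^5 km.
Half the transfer-orbit period gives t = π√(a_t³/μ) = 3.692×10^5 s.
Converting: 3.692×10^5 s ÷ 86400 s/day = 4.273 days.

t = 4.273 days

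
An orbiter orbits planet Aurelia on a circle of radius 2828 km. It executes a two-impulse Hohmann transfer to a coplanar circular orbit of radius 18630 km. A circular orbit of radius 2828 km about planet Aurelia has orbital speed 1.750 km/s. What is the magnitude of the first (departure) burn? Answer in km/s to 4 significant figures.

From the circular-orbit relation v² = μ/r at r = 2828 km: μ = v²r = (1.750)² × 2828 = 8660.75 km³/s².
Transfer-ellipse semi-major axis a_t = (r₁ + r₂)/2 = (2828 + 18630)/2 = 10729 km.
Circular speed at r = 2828 km: v_c = √(μ/r) = 1.750 km/s.
Vis-viva on the transfer ellipse at r = 2828 km gives v_t = √[μ(2/r − 1/a_t)] = 2.306 km/s.
Δv₁ = |v_t − v_c| = |2.306 − 1.750| = 0.5560 km/s.

Δv₁ = 0.5560 km/s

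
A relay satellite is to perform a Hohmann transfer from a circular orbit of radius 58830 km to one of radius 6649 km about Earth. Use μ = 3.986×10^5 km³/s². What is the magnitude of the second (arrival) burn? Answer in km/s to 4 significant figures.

Δv₂ = 2.636 km/s

Transfer-ellipse semi-major axis a_t = (r₁ + r₂)/2 = (58830 + 6649)/2 = 32739.5 km.
Circular speed at r = 6649 km: v_c = √(μ/r) = 7.7427 km/s.
Transfer-orbit speed at the same r (vis-viva, a = a_t): v_t = √[μ(2/r − 1/a_t)] = 10.379 km/s.
Δv₂ = |v_t − v_c| = |10.379 − 7.7427| = 2.636 km/s.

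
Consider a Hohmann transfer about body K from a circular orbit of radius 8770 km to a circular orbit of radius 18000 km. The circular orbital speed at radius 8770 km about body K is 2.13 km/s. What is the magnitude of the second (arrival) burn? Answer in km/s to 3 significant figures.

From the circular-orbit relation v² = μ/r at r = 8770 km: μ = v²r = (2.13)² × 8770 = 39788.6 km³/s².
Semi-major axis of the transfer orbit: a_t = (8770 + 18000)/2 = 13385 km.
On the circular orbit at r = 18000 km, v_c = √(μ/r) = 1.4868 km/s.
Vis-viva on the transfer ellipse at r = 18000 km gives v_t = √[μ(2/r − 1/a_t)] = 1.2035 km/s.
Δv₂ = |v_t − v_c| = |1.2035 − 1.4868| = 0.2833 km/s.

Δv₂ = 0.283 km/s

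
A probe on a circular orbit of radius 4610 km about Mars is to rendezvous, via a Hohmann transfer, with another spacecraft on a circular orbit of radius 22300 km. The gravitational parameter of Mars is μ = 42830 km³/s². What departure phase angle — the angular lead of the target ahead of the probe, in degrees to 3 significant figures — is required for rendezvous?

The Hohmann ellipse has a_t = (r₁ + r₂)/2 = 13455 km.
The half-period of the transfer ellipse is t = π√(a_t³/μ) = 23692 s.
Target angular speed ω₂ = √(μ/r₂³) = 6.2147×10^-5 rad/s.
Angle swept by the target during transfer: ω₂·t = 1.4724 rad = 84.36°.
The probe traverses 180° on the transfer ellipse, so the target must lead by 180° − 84.36° = 95.6°.

φ = 95.6°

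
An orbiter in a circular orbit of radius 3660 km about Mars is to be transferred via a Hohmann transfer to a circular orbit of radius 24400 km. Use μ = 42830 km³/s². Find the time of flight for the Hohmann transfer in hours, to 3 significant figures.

t = 7.01 hours

Semi-major axis of the transfer orbit: a_t = (3660 + 24400)/2 = 14030 km.
By Kepler's third law the transfer-orbit period is T = 2π√(a_t³/μ), so t = T/2 = 25230 s.
Converting: 25230 s ÷ 3600 s/hour = 7.01 hours.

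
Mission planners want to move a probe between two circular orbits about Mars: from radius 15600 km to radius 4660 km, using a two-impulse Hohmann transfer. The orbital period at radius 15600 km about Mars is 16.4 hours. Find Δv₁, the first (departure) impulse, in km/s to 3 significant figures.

Δv₁ = 0.534 km/s

From Kepler's third law T² = 4π²r³/μ at r = 15600 km, T = 16.4 hours = 16.4 × 3600 s = 59040 s: μ = 4π²r³/T² = 42997.3 km³/s².
The Hohmann ellipse has a_t = (r₁ + r₂)/2 = 10130 km.
On the circular orbit at r = 15600 km, v_c = √(μ/r) = 1.6602 km/s.
Vis-viva on the transfer ellipse at r = 15600 km gives v_t = √[μ(2/r − 1/a_t)] = 1.1260 km/s.
Δv₁ = |v_t − v_c| = |1.1260 − 1.6602| = 0.5342 km/s.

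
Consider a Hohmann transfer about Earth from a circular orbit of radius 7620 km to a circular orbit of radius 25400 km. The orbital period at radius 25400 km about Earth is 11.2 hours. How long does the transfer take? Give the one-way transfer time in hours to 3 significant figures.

From Kepler's third law T² = 4π²r³/μ at r = 25400 km, T = 11.2 hours = 11.2 × 3600 s = 40320 s: μ = 4π²r³/T² = 3.97942×10^5 km³/s².
Semi-major axis of the transfer orbit: a_t = (7620 + 25400)/2 = 16510 km.
Transfer time t = π√(a_t³/μ) = π√((16510)³ / 3.97942×10^5) = 10560 s.
Converting: 10560 s ÷ 3600 s/hour = 2.93 hours.

t = 2.93 hours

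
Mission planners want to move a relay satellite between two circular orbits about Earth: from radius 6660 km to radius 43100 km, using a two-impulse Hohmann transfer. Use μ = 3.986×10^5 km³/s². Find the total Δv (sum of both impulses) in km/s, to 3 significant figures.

The Hohmann ellipse has a_t = (r₁ + r₂)/2 = 24880 km.
At r₁ the circular-orbit speed is v₁ = √(μ/r₁) = 7.7363 km/s.
Transfer-orbit speed at r₁ (v² = μ(2/r − 1/a)): v_p = √[μ(2/r₁ − 1/a_t)] = 10.182 km/s.
First burn Δv₁ = |v_p − v₁| = 2.446 km/s.
At r₂, v₂ = √(μ/r₂) = 3.041 km/s.
Transfer-orbit speed at r₂: v_a = √[μ(2/r₂ − 1/a_t)] = 1.573 km/s.
Second burn Δv₂ = |v₂ − v_a| = 1.468 km/s.
Total Δv = Δv₁ + Δv₂ = 3.914 km/s.

Δv = 3.91 km/s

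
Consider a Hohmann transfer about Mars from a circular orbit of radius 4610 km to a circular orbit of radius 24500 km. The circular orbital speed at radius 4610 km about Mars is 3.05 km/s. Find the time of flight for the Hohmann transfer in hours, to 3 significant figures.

t = 7.40 hours

From the circular-orbit relation v² = μ/r at r = 4610 km: μ = v²r = (3.05)² × 4610 = 42884.5 km³/s².
Semi-major axis of the transfer orbit: a_t = (4610 + 24500)/2 = 14555 km.
By Kepler's third law the transfer-orbit period is T = 2π√(a_t³/μ), so t = T/2 = 26640 s.
Converting: 26640 s ÷ 3600 s/hour = 7.40 hours.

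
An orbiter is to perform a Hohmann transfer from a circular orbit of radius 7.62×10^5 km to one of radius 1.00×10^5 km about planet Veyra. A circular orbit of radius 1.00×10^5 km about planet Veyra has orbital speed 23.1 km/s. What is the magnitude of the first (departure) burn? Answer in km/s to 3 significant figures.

From the circular-orbit relation v² = μ/r at r = 1.00×10^5 km: μ = v²r = (23.1)² × 1.00×10^5 = 5.33610×10^7 km³/s².
Transfer-ellipse semi-major axis a_t = (r₁ + r₂)/2 = (7.620×10^5 + 1.000×10^5)/2 = 4.310×10^5 km.
On the circular orbit at r = 7.620×10^5 km, v_c = √(μ/r) = 8.368 km/s.
Transfer-orbit speed at the same r (vis-viva, a = a_t): v_t = √[μ(2/r − 1/a_t)] = 4.031 km/s.
Δv₁ = |v_t − v_c| = |4.031 − 8.368| = 4.337 km/s.

Δv₁ = 4.34 km/s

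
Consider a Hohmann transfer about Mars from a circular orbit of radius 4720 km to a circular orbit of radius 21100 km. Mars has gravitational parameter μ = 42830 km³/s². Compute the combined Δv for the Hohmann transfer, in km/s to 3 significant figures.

Δv = 1.40 km/s

The Hohmann ellipse has a_t = (r₁ + r₂)/2 = 12910 km.
Circular speed at r₁: v₁ = √(μ/r₁) = √(42830/4720) = 3.01233 km/s.
Transfer-orbit speed at r₁ (vis-viva): v_p = √[μ(2/r₁ − 1/a_t)] = 3.85107 km/s.
First burn Δv₁ = |v_p − v₁| = 0.8387 km/s.
At r₂, v₂ = √(μ/r₂) = 1.42473 km/s.
Transfer-orbit speed at r₂: v_a = √[μ(2/r₂ − 1/a_t)] = 0.861471 km/s.
Second burn Δv₂ = |v₂ − v_a| = 0.5633 km/s.
Total Δv = Δv₁ + Δv₂ = 1.402 km/s.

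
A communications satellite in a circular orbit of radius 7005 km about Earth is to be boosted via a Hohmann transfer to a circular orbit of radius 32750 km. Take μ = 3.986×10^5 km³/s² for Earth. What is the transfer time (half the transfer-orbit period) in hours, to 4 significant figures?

t = 3.874 hours

The Hohmann ellipse has a_t = (r₁ + r₂)/2 = 19877.5 km.
Half the transfer-orbit period gives t = π√(a_t³/μ) = 13945 s.
Converting: 13945 s ÷ 3600 s/hour = 3.874 hours.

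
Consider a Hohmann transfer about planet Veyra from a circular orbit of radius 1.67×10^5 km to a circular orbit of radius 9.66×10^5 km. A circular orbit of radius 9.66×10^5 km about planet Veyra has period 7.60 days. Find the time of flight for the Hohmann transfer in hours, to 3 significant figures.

t = 41.0 hours

From Kepler's third law T² = 4π²r³/μ at r = 9.66×10^5 km, T = 7.60 days = 7.60 × 86400 s = 6.5664×10^5 s: μ = 4π²r³/T² = 8.25347×10^7 km³/s².
The Hohmann ellipse has a_t = (r₁ + r₂)/2 = 5.665×10^5 km.
Half the transfer-orbit period gives t = π√(a_t³/μ) = 1.4745×10^5 s.
Converting: 1.4745×10^5 s ÷ 3600 s/hour = 41.0 hours.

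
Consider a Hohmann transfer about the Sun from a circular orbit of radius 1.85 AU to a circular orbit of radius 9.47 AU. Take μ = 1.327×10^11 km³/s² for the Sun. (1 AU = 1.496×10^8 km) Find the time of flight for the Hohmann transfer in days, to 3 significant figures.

In km: r₁ = 1.85 × 1.496×10^8 = 2.7676×10^8 km; r₂ = 9.47 × 1.496×10^8 = 1.416712×10^9 km.
The Hohmann ellipse has a_t = (r₁ + r₂)/2 = 8.46736×10^8 km.
Half the transfer-orbit period gives t = π√(a_t³/μ) = 2.125×10^8 s.
Converting: 2.125×10^8 s ÷ 86400 s/day = 2460 days.

t = 2460 days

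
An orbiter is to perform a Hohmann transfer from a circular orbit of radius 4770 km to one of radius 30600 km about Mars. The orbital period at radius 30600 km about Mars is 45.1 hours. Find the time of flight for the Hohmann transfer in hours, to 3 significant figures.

t = 9.91 hours

From Kepler's third law T² = 4π²r³/μ at r = 30600 km, T = 45.1 hours = 45.1 × 3600 s = 1.6236×10^5 s: μ = 4π²r³/T² = 42910.7 km³/s².
Semi-major axis of the transfer orbit: a_t = (4770 + 30600)/2 = 17685 km.
Half the transfer-orbit period gives t = π√(a_t³/μ) = 35670 s.
Converting: 35670 s ÷ 3600 s/hour = 9.91 hours.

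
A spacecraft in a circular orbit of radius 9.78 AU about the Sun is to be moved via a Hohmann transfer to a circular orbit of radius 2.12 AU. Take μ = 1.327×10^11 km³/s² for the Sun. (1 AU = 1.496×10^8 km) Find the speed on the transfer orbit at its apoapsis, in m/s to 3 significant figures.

In km: r₁ = 9.78 × 1.496×10^8 = 1.463088×10^9 km; r₂ = 2.12 × 1.496×10^8 = 3.17152×10^8 km.
The Hohmann ellipse has a_t = (r₁ + r₂)/2 = 8.9012×10^8 km.
The apoapsis of the transfer ellipse is at r = 1.463088×10^9 km.
Vis-viva: v = √[μ(2/r − 1/a_t)] = √[1.327×10^11 × (2/1.463088×10^9 − 1/8.9012×10^8)] = 5.685 km/s.

v = 5680 m/s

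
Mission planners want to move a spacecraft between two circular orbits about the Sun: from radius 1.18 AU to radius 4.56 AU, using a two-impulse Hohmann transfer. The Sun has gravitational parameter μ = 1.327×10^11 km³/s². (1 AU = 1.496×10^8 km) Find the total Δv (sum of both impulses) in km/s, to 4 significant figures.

Δv = 12.15 km/s

In km: r₁ = 1.18 × 1.496×10^8 = 1.76528×10^8 km; r₂ = 4.56 × 1.496×10^8 = 6.82176×10^8 km.
Transfer-ellipse semi-major axis a_t = (r₁ + r₂)/2 = (1.76528×10^8 + 6.82176×10^8)/2 = 4.29352×10^8 km.
Circular speed at r₁: v₁ = √(μ/r₁) = √(1.327×10^11/1.76528×10^8) = 27.418 km/s.
Transfer-orbit speed at r₁ (vis-viva equation): v_p = √[μ(2/r₁ − 1/a_t)] = 34.560 km/s.
First burn Δv₁ = |v_p − v₁| = 7.142 km/s.
Circular speed at r₂: v₂ = √(μ/r₂) = 13.947 km/s.
Transfer-orbit speed at r₂: v_a = √[μ(2/r₂ − 1/a_t)] = 8.9431 km/s.
Second burn Δv₂ = |v₂ − v_a| = 5.004 km/s.
Total Δv = Δv₁ + Δv₂ = 12.15 km/s.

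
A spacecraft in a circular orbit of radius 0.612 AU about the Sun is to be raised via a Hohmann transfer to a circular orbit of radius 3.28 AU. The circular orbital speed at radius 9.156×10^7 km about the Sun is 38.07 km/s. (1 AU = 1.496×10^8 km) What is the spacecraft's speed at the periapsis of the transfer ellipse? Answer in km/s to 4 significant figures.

v = 49.43 km/s

From the circular-orbit relation v² = μ/r at r = 9.156×10^7 km: μ = v²r = (38.07)² × 9.156×10^7 = 1.32700×10^11 km³/s².
In km: r₁ = 0.612 × 1.496×10^8 = 9.15552×10^7 km; r₂ = 3.28 × 1.496×10^8 = 4.90688×10^8 km.
Semi-major axis of the transfer orbit: a_t = (9.15552×10^7 + 4.90688×10^8)/2 = 2.911216×10^8 km.
The periapsis of the transfer ellipse is at r = 9.15552×10^7 km.
Vis-viva: v = √[μ(2/r − 1/a_t)] = √[1.32700×10^11 × (2/9.15552×10^7 − 1/2.911216×10^8)] = 49.43 km/s.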